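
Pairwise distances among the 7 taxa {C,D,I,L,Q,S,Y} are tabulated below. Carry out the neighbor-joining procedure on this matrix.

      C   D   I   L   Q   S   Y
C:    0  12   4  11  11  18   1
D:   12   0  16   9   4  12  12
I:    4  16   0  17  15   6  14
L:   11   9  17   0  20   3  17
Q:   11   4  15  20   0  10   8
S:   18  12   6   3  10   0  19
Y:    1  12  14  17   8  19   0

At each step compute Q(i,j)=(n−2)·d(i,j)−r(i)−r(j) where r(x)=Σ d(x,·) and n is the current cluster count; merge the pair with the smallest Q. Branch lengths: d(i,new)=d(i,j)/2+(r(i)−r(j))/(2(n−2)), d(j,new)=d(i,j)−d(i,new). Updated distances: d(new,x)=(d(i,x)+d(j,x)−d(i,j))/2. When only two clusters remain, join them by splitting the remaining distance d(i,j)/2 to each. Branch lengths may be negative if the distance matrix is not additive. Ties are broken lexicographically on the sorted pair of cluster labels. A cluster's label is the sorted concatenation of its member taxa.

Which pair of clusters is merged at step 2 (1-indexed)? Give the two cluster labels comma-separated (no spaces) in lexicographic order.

C,Y

step 1: merge (L,S) at d=3, Q=-130; branch lengths L→12/5, S→3/5; new cluster LS
  updated: d(C,LS)=13, d(D,LS)=9, d(I,LS)=10, d(LS,Q)=27/2, d(LS,Y)=33/2
step 2: merge (C,Y) at d=1, Q=-177/2; branch lengths C→-13/16, Y→29/16; new cluster CY
  updated: d(CY,D)=23/2, d(CY,I)=17/2, d(CY,LS)=57/4, d(CY,Q)=9
step 3: merge (D,Q) at d=4, Q=-70; branch lengths D→11/6, Q→13/6; new cluster DQ
  updated: d(CY,DQ)=33/4, d(DQ,I)=27/2, d(DQ,LS)=37/4
step 4: merge (CY,I) at d=17/2, Q=-46; branch lengths CY→4, I→9/2; new cluster CIY
  updated: d(CIY,DQ)=53/8, d(CIY,LS)=63/8
step 5: merge (CIY,DQ) at d=53/8, Q=-95/4; branch lengths CIY→21/8, DQ→4; new cluster CDIQY
  updated: d(CDIQY,LS)=21/4
step 6: merge (CDIQY,LS) at d=21/4; branch lengths CDIQY→21/8, LS→21/8; new cluster CDILQSY
final tree: ((((C:-13/16,Y:29/16):4,I:9/2):21/8,(D:11/6,Q:13/6):4):21/8,(L:12/5,S:3/5):21/8)
total length: 227/8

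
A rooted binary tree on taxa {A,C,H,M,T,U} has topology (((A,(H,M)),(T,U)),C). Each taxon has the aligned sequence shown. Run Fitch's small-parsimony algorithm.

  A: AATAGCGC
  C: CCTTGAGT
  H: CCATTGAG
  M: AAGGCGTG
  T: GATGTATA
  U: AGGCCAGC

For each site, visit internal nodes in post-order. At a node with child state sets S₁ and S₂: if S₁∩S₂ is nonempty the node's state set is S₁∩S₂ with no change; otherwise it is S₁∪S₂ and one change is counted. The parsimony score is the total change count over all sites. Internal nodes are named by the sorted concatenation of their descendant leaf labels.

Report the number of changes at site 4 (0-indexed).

site 0, node HM: H={C} ∪ M={A} → {A,C} (+1)
site 0, node AHM: A={A} ∩ HM={A,C} → {A} (+0)
site 0, node TU: T={G} ∪ U={A} → {A,G} (+1)
site 0, node AHMTU: AHM={A} ∩ TU={A,G} → {A} (+0)
site 0, node ACHMTU: AHMTU={A} ∪ C={C} → {A,C} (+1)
site 1, node HM: H={C} ∪ M={A} → {A,C} (+1)
site 1, node AHM: A={A} ∩ HM={A,C} → {A} (+0)
site 1, node TU: T={A} ∪ U={G} → {A,G} (+1)
site 1, node AHMTU: AHM={A} ∩ TU={A,G} → {A} (+0)
site 1, node ACHMTU: AHMTU={A} ∪ C={C} → {A,C} (+1)
site 2, node HM: H={A} ∪ M={G} → {A,G} (+1)
site 2, node AHM: A={T} ∪ HM={A,G} → {A,G,T} (+1)
site 2, node TU: T={T} ∪ U={G} → {G,T} (+1)
site 2, node AHMTU: AHM={A,G,T} ∩ TU={G,T} → {G,T} (+0)
site 2, node ACHMTU: AHMTU={G,T} ∩ C={T} → {T} (+0)
site 3, node HM: H={T} ∪ M={G} → {G,T} (+1)
site 3, node AHM: A={A} ∪ HM={G,T} → {A,G,T} (+1)
site 3, node TU: T={G} ∪ U={C} → {C,G} (+1)
site 3, node AHMTU: AHM={A,G,T} ∩ TU={C,G} → {G} (+0)
site 3, node ACHMTU: AHMTU={G} ∪ C={T} → {G,T} (+1)
site 4, node HM: H={T} ∪ M={C} → {C,T} (+1)
site 4, node AHM: A={G} ∪ HM={C,T} → {C,G,T} (+1)
site 4, node TU: T={T} ∪ U={C} → {C,T} (+1)
site 4, node AHMTU: AHM={C,G,T} ∩ TU={C,T} → {C,T} (+0)
site 4, node ACHMTU: AHMTU={C,T} ∪ C={G} → {C,G,T} (+1)
site 5, node HM: H={G} ∩ M={G} → {G} (+0)
site 5, node AHM: A={C} ∪ HM={G} → {C,G} (+1)
site 5, node TU: T={A} ∩ U={A} → {A} (+0)
site 5, node AHMTU: AHM={C,G} ∪ TU={A} → {A,C,G} (+1)
site 5, node ACHMTU: AHMTU={A,C,G} ∩ C={A} → {A} (+0)
site 6, node HM: H={A} ∪ M={T} → {A,T} (+1)
site 6, node AHM: A={G} ∪ HM={A,T} → {A,G,T} (+1)
site 6, node TU: T={T} ∪ U={G} → {G,T} (+1)
site 6, node AHMTU: AHM={A,G,T} ∩ TU={G,T} → {G,T} (+0)
site 6, node ACHMTU: AHMTU={G,T} ∩ C={G} → {G} (+0)
site 7, node HM: H={G} ∩ M={G} → {G} (+0)
site 7, node AHM: A={C} ∪ HM={G} → {C,G} (+1)
site 7, node TU: T={A} ∪ U={C} → {A,C} (+1)
site 7, node AHMTU: AHM={C,G} ∩ TU={A,C} → {C} (+0)
site 7, node ACHMTU: AHMTU={C} ∪ C={T} → {C,T} (+1)
per-site changes: [3, 3, 3, 4, 4, 2, 3, 3]; total = 25

4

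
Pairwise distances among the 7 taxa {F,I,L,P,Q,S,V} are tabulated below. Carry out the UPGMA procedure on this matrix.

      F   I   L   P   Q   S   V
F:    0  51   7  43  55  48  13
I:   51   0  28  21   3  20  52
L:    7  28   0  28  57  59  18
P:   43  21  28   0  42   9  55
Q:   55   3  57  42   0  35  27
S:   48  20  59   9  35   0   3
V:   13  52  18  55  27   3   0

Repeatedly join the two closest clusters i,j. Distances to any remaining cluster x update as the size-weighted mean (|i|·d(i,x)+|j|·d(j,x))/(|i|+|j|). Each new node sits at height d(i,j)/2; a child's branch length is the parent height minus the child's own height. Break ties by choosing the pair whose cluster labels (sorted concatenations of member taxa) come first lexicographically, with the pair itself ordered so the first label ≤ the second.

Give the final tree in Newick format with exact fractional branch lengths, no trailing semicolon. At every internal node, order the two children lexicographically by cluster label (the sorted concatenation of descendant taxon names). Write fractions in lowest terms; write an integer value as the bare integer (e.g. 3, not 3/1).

((F:7/2,L:7/2):33/2,(((I:3/2,Q:3/2):57/4,P:63/4):3/4,(S:3/2,V:3/2):15):7/2)

step 1: merge (I,Q) at d=3; branch lengths I→3/2, Q→3/2; new cluster IQ
  updated: d(F,IQ)=53, d(IQ,L)=85/2, d(IQ,P)=63/2, d(IQ,S)=55/2, d(IQ,V)=79/2
step 2: merge (S,V) at d=3; branch lengths S→3/2, V→3/2; new cluster SV
  updated: d(F,SV)=61/2, d(IQ,SV)=67/2, d(L,SV)=77/2, d(P,SV)=32
step 3: merge (F,L) at d=7; branch lengths F→7/2, L→7/2; new cluster FL
  updated: d(FL,IQ)=191/4, d(FL,P)=71/2, d(FL,SV)=69/2
step 4: merge (IQ,P) at d=63/2; branch lengths IQ→57/4, P→63/4; new cluster IPQ
  updated: d(FL,IPQ)=131/3, d(IPQ,SV)=33
step 5: merge (IPQ,SV) at d=33; branch lengths IPQ→3/4, SV→15; new cluster IPQSV
  updated: d(FL,IPQSV)=40
step 6: merge (FL,IPQSV) at d=40; branch lengths FL→33/2, IPQSV→7/2; new cluster FILPQSV
final tree: ((F:7/2,L:7/2):33/2,(((I:3/2,Q:3/2):57/4,P:63/4):3/4,(S:3/2,V:3/2):15):7/2)
total length: 315/4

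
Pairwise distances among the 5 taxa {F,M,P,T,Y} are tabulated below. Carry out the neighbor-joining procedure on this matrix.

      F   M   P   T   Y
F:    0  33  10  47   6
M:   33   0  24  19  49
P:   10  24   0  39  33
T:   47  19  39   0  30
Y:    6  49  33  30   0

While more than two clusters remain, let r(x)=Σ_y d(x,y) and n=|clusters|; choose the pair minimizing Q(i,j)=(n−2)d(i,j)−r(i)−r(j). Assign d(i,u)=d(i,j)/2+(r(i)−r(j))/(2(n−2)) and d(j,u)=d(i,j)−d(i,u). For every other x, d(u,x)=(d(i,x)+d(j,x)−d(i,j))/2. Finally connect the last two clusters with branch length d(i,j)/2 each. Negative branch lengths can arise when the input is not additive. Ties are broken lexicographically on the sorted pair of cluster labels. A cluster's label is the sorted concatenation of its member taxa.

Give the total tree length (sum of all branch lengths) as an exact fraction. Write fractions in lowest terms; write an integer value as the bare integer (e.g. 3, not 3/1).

1. join M+T (d=19, Q=-203) ⇒ MT; edges |M|=47/6, |T|=67/6
  updated: d(F,MT)=61/2, d(MT,P)=22, d(MT,Y)=30
2. join F+Y (d=6, Q=-207/2) ⇒ FY; edges |F|=-21/8, |Y|=69/8
  updated: d(FY,MT)=109/4, d(FY,P)=37/2
3. join FY+MT (d=109/4, Q=-271/4) ⇒ FMTY; edges |FY|=95/8, |MT|=123/8
  updated: d(FMTY,P)=53/8
4. join FMTY+P (d=53/8) ⇒ FMPTY; edges |FMTY|=53/16, |P|=53/16
final tree: (((F:-21/8,Y:69/8):95/8,(M:47/6,T:67/6):123/8):53/16,P:53/16)
total length: 471/8

471/8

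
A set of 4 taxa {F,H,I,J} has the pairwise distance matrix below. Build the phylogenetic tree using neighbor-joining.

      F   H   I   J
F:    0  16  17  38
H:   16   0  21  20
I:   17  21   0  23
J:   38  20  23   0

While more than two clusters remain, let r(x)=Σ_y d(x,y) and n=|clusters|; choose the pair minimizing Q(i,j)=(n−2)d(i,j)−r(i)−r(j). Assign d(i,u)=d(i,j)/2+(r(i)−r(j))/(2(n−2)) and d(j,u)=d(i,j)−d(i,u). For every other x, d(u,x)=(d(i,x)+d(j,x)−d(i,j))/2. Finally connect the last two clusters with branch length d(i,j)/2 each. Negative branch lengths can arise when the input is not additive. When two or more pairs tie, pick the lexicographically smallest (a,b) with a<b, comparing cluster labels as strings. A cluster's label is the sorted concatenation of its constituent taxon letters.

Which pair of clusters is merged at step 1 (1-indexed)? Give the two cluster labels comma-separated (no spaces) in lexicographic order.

F,I

iteration 1: select F,I (d=17, Q=-98); attach at lengths (11, 6); label the merged cluster FI
  updated: d(FI,H)=10, d(FI,J)=22
iteration 2: select FI,H (d=10, Q=-52); attach at lengths (6, 4); label the merged cluster FHI
  updated: d(FHI,J)=16
iteration 3: select FHI,J (d=16); attach at lengths (8, 8); label the merged cluster FHIJ
final tree: (((F:11,I:6):6,H:4):8,J:8)
total length: 43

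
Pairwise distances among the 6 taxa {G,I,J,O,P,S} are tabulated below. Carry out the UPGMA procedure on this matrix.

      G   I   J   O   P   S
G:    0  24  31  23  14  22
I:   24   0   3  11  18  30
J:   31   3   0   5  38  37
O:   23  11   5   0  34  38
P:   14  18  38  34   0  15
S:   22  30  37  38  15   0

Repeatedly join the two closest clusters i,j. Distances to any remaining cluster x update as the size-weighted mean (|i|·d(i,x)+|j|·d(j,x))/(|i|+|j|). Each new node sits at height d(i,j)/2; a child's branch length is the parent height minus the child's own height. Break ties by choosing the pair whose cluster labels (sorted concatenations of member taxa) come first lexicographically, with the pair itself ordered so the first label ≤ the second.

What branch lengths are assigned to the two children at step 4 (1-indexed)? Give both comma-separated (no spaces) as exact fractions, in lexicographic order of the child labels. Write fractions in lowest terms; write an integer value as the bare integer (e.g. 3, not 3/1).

9/4,37/4

1. join I+J (d=3) ⇒ IJ; edges |I|=3/2, |J|=3/2
  updated: d(G,IJ)=55/2, d(IJ,O)=8, d(IJ,P)=28, d(IJ,S)=67/2
2. join IJ+O (d=8) ⇒ IJO; edges |IJ|=5/2, |O|=4
  updated: d(G,IJO)=26, d(IJO,P)=30, d(IJO,S)=35
3. join G+P (d=14) ⇒ GP; edges |G|=7, |P|=7
  updated: d(GP,IJO)=28, d(GP,S)=37/2
4. join GP+S (d=37/2) ⇒ GPS; edges |GP|=9/4, |S|=37/4
  updated: d(GPS,IJO)=91/3
5. join GPS+IJO (d=91/3) ⇒ GIJOPS; edges |GPS|=71/12, |IJO|=67/6
final tree: (((G:7,P:7):9/4,S:37/4):71/12,((I:3/2,J:3/2):5/2,O:4):67/6)
total length: 625/12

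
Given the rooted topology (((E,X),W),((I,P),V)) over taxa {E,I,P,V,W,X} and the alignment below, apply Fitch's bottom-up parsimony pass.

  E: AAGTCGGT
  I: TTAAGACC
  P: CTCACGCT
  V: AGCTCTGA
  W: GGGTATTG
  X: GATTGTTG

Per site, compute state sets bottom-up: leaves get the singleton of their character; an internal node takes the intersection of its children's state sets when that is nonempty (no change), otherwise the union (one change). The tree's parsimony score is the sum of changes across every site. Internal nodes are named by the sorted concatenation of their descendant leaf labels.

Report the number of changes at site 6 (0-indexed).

EX@0: {A} ∪ {G} = {A,G} (union, +1)
EWX@0: {A,G} ∩ {G} = {G} (intersection, +0)
IP@0: {T} ∪ {C} = {C,T} (union, +1)
IPV@0: {C,T} ∪ {A} = {A,C,T} (union, +1)
EIPVWX@0: {G} ∪ {A,C,T} = {A,C,G,T} (union, +1)
EX@1: {A} ∩ {A} = {A} (intersection, +0)
EWX@1: {A} ∪ {G} = {A,G} (union, +1)
IP@1: {T} ∩ {T} = {T} (intersection, +0)
IPV@1: {T} ∪ {G} = {G,T} (union, +1)
EIPVWX@1: {A,G} ∩ {G,T} = {G} (intersection, +0)
EX@2: {G} ∪ {T} = {G,T} (union, +1)
EWX@2: {G,T} ∩ {G} = {G} (intersection, +0)
IP@2: {A} ∪ {C} = {A,C} (union, +1)
IPV@2: {A,C} ∩ {C} = {C} (intersection, +0)
EIPVWX@2: {G} ∪ {C} = {C,G} (union, +1)
EX@3: {T} ∩ {T} = {T} (intersection, +0)
EWX@3: {T} ∩ {T} = {T} (intersection, +0)
IP@3: {A} ∩ {A} = {A} (intersection, +0)
IPV@3: {A} ∪ {T} = {A,T} (union, +1)
EIPVWX@3: {T} ∩ {A,T} = {T} (intersection, +0)
EX@4: {C} ∪ {G} = {C,G} (union, +1)
EWX@4: {C,G} ∪ {A} = {A,C,G} (union, +1)
IP@4: {G} ∪ {C} = {C,G} (union, +1)
IPV@4: {C,G} ∩ {C} = {C} (intersection, +0)
EIPVWX@4: {A,C,G} ∩ {C} = {C} (intersection, +0)
EX@5: {G} ∪ {T} = {G,T} (union, +1)
EWX@5: {G,T} ∩ {T} = {T} (intersection, +0)
IP@5: {A} ∪ {G} = {A,G} (union, +1)
IPV@5: {A,G} ∪ {T} = {A,G,T} (union, +1)
EIPVWX@5: {T} ∩ {A,G,T} = {T} (intersection, +0)
EX@6: {G} ∪ {T} = {G,T} (union, +1)
EWX@6: {G,T} ∩ {T} = {T} (intersection, +0)
IP@6: {C} ∩ {C} = {C} (intersection, +0)
IPV@6: {C} ∪ {G} = {C,G} (union, +1)
EIPVWX@6: {T} ∪ {C,G} = {C,G,T} (union, +1)
EX@7: {T} ∪ {G} = {G,T} (union, +1)
EWX@7: {G,T} ∩ {G} = {G} (intersection, +0)
IP@7: {C} ∪ {T} = {C,T} (union, +1)
IPV@7: {C,T} ∪ {A} = {A,C,T} (union, +1)
EIPVWX@7: {G} ∪ {A,C,T} = {A,C,G,T} (union, +1)
per-site changes: [4, 2, 3, 1, 3, 3, 3, 4]; total = 23

3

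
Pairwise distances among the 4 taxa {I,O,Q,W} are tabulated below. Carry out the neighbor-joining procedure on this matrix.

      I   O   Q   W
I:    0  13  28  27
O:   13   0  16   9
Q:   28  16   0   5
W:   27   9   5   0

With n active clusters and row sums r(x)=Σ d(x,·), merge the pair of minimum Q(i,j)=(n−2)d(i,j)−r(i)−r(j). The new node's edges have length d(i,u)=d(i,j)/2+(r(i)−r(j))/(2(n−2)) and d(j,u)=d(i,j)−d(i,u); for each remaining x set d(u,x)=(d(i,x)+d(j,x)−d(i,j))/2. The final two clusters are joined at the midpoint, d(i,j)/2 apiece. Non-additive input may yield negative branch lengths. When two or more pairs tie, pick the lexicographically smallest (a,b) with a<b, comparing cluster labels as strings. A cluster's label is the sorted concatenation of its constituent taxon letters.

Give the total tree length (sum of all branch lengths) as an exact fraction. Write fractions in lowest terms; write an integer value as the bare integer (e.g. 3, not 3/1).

29

1. join I+O (d=13, Q=-80) ⇒ IO; edges |I|=14, |O|=-1
  updated: d(IO,Q)=31/2, d(IO,W)=23/2
2. join IO+Q (d=31/2, Q=-32) ⇒ IOQ; edges |IO|=11, |Q|=9/2
  updated: d(IOQ,W)=1/2
3. join IOQ+W (d=1/2) ⇒ IOQW; edges |IOQ|=1/4, |W|=1/4
final tree: (((I:14,O:-1):11,Q:9/2):1/4,W:1/4)
total length: 29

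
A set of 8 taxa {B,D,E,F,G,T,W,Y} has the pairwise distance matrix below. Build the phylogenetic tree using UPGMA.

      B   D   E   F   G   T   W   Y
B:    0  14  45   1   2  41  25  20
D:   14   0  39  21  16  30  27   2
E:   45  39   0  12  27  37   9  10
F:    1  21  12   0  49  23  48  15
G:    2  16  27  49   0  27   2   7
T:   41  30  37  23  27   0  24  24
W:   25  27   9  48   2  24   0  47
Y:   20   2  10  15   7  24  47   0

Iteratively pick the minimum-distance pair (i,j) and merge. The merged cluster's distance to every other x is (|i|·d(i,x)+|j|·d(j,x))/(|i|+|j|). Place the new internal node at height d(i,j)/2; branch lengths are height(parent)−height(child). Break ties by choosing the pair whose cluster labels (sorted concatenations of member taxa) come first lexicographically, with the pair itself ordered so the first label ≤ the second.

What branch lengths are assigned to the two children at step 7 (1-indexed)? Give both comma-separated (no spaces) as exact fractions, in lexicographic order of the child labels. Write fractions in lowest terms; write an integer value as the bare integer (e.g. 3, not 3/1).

61/56,103/7

step 1: merge (B,F) at d=1; branch lengths B→1/2, F→1/2; new cluster BF
  updated: d(BF,D)=35/2, d(BF,E)=57/2, d(BF,G)=51/2, d(BF,T)=32, d(BF,W)=73/2, d(BF,Y)=35/2
step 2: merge (D,Y) at d=2; branch lengths D→1, Y→1; new cluster DY
  updated: d(BF,DY)=35/2, d(DY,E)=49/2, d(DY,G)=23/2, d(DY,T)=27, d(DY,W)=37
step 3: merge (G,W) at d=2; branch lengths G→1, W→1; new cluster GW
  updated: d(BF,GW)=31, d(DY,GW)=97/4, d(E,GW)=18, d(GW,T)=51/2
step 4: merge (BF,DY) at d=35/2; branch lengths BF→33/4, DY→31/4; new cluster BDFY
  updated: d(BDFY,E)=53/2, d(BDFY,GW)=221/8, d(BDFY,T)=59/2
step 5: merge (E,GW) at d=18; branch lengths E→9, GW→8; new cluster EGW
  updated: d(BDFY,EGW)=109/4, d(EGW,T)=88/3
step 6: merge (BDFY,EGW) at d=109/4; branch lengths BDFY→39/8, EGW→37/8; new cluster BDEFGWY
  updated: d(BDEFGWY,T)=206/7
step 7: merge (BDEFGWY,T) at d=206/7; branch lengths BDEFGWY→61/56, T→103/7; new cluster BDEFGTWY
final tree: ((((B:1/2,F:1/2):33/4,(D:1,Y:1):31/4):39/8,(E:9,(G:1,W:1):8):37/8):61/56,T:103/7)
total length: 3545/56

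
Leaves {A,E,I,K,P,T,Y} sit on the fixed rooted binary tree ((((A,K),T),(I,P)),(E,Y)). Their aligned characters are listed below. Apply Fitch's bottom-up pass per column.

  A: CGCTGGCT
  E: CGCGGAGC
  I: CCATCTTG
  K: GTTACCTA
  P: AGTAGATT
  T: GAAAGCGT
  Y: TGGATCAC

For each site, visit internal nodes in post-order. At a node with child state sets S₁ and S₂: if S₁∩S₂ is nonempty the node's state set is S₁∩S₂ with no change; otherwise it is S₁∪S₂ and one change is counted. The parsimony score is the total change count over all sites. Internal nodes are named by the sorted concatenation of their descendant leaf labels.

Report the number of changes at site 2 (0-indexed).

5

[col 0] AK: children A:{C}, K:{G} ∪→ {C,G}; cost 1
[col 0] AKT: children AK:{C,G}, T:{G} ∩→ {G}; cost 0
[col 0] IP: children I:{C}, P:{A} ∪→ {A,C}; cost 1
[col 0] AIKPT: children AKT:{G}, IP:{A,C} ∪→ {A,C,G}; cost 1
[col 0] EY: children E:{C}, Y:{T} ∪→ {C,T}; cost 1
[col 0] AEIKPTY: children AIKPT:{A,C,G}, EY:{C,T} ∩→ {C}; cost 0
[col 1] AK: children A:{G}, K:{T} ∪→ {G,T}; cost 1
[col 1] AKT: children AK:{G,T}, T:{A} ∪→ {A,G,T}; cost 1
[col 1] IP: children I:{C}, P:{G} ∪→ {C,G}; cost 1
[col 1] AIKPT: children AKT:{A,G,T}, IP:{C,G} ∩→ {G}; cost 0
[col 1] EY: children E:{G}, Y:{G} ∩→ {G}; cost 0
[col 1] AEIKPTY: children AIKPT:{G}, EY:{G} ∩→ {G}; cost 0
[col 2] AK: children A:{C}, K:{T} ∪→ {C,T}; cost 1
[col 2] AKT: children AK:{C,T}, T:{A} ∪→ {A,C,T}; cost 1
[col 2] IP: children I:{A}, P:{T} ∪→ {A,T}; cost 1
[col 2] AIKPT: children AKT:{A,C,T}, IP:{A,T} ∩→ {A,T}; cost 0
[col 2] EY: children E:{C}, Y:{G} ∪→ {C,G}; cost 1
[col 2] AEIKPTY: children AIKPT:{A,T}, EY:{C,G} ∪→ {A,C,G,T}; cost 1
[col 3] AK: children A:{T}, K:{A} ∪→ {A,T}; cost 1
[col 3] AKT: children AK:{A,T}, T:{A} ∩→ {A}; cost 0
[col 3] IP: children I:{T}, P:{A} ∪→ {A,T}; cost 1
[col 3] AIKPT: children AKT:{A}, IP:{A,T} ∩→ {A}; cost 0
[col 3] EY: children E:{G}, Y:{A} ∪→ {A,G}; cost 1
[col 3] AEIKPTY: children AIKPT:{A}, EY:{A,G} ∩→ {A}; cost 0
[col 4] AK: children A:{G}, K:{C} ∪→ {C,G}; cost 1
[col 4] AKT: children AK:{C,G}, T:{G} ∩→ {G}; cost 0
[col 4] IP: children I:{C}, P:{G} ∪→ {C,G}; cost 1
[col 4] AIKPT: children AKT:{G}, IP:{C,G} ∩→ {G}; cost 0
[col 4] EY: children E:{G}, Y:{T} ∪→ {G,T}; cost 1
[col 4] AEIKPTY: children AIKPT:{G}, EY:{G,T} ∩→ {G}; cost 0
[col 5] AK: children A:{G}, K:{C} ∪→ {C,G}; cost 1
[col 5] AKT: children AK:{C,G}, T:{C} ∩→ {C}; cost 0
[col 5] IP: children I:{T}, P:{A} ∪→ {A,T}; cost 1
[col 5] AIKPT: children AKT:{C}, IP:{A,T} ∪→ {A,C,T}; cost 1
[col 5] EY: children E:{A}, Y:{C} ∪→ {A,C}; cost 1
[col 5] AEIKPTY: children AIKPT:{A,C,T}, EY:{A,C} ∩→ {A,C}; cost 0
[col 6] AK: children A:{C}, K:{T} ∪→ {C,T}; cost 1
[col 6] AKT: children AK:{C,T}, T:{G} ∪→ {C,G,T}; cost 1
[col 6] IP: children I:{T}, P:{T} ∩→ {T}; cost 0
[col 6] AIKPT: children AKT:{C,G,T}, IP:{T} ∩→ {T}; cost 0
[col 6] EY: children E:{G}, Y:{A} ∪→ {A,G}; cost 1
[col 6] AEIKPTY: children AIKPT:{T}, EY:{A,G} ∪→ {A,G,T}; cost 1
[col 7] AK: children A:{T}, K:{A} ∪→ {A,T}; cost 1
[col 7] AKT: children AK:{A,T}, T:{T} ∩→ {T}; cost 0
[col 7] IP: children I:{G}, P:{T} ∪→ {G,T}; cost 1
[col 7] AIKPT: children AKT:{T}, IP:{G,T} ∩→ {T}; cost 0
[col 7] EY: children E:{C}, Y:{C} ∩→ {C}; cost 0
[col 7] AEIKPTY: children AIKPT:{T}, EY:{C} ∪→ {C,T}; cost 1
per-site changes: [4, 3, 5, 3, 3, 4, 4, 3]; total = 29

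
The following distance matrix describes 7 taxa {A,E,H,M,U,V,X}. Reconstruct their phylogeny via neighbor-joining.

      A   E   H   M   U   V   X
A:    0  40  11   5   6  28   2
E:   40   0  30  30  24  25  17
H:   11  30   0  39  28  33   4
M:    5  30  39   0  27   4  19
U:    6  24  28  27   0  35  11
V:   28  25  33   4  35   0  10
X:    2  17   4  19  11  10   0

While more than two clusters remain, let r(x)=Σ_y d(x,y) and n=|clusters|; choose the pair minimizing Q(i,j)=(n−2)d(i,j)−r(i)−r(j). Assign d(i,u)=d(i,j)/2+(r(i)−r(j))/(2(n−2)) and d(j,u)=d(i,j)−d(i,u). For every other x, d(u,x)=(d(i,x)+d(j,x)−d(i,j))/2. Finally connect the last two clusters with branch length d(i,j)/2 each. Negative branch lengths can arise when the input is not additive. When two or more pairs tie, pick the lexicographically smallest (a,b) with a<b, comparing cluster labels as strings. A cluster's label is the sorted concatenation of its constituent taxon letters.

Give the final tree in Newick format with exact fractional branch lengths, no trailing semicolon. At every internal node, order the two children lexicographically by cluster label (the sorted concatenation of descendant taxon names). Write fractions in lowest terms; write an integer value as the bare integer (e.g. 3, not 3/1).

((((A:-29/24,U:173/24):21/4,(E:123/8,(M:9/10,V:31/10):81/8):47/8):11/4,H:153/16):-89/32,X:-89/32)

step 1: merge (M,V) at d=4, Q=-239; branch lengths M→9/10, V→31/10; new cluster MV
  updated: d(A,MV)=29/2, d(E,MV)=51/2, d(H,MV)=34, d(MV,U)=29, d(MV,X)=25/2
step 2: merge (E,MV) at d=51/2, Q=-150; branch lengths E→123/8, MV→81/8; new cluster EMV
  updated: d(A,EMV)=29/2, d(EMV,H)=77/4, d(EMV,U)=55/4, d(EMV,X)=2
step 3: merge (A,U) at d=6, Q=-297/4; branch lengths A→-29/24, U→173/24; new cluster AU
  updated: d(AU,EMV)=89/8, d(AU,H)=33/2, d(AU,X)=7/2
step 4: merge (AU,EMV) at d=89/8, Q=-165/4; branch lengths AU→21/4, EMV→47/8; new cluster AEMUV
  updated: d(AEMUV,H)=197/16, d(AEMUV,X)=-45/16
step 5: merge (AEMUV,H) at d=197/16, Q=-27/2; branch lengths AEMUV→11/4, H→153/16; new cluster AEHMUV
  updated: d(AEHMUV,X)=-89/16
step 6: merge (AEHMUV,X) at d=-89/16; branch lengths AEHMUV→-89/32, X→-89/32; new cluster AEHMUVX
final tree: ((((A:-29/24,U:173/24):21/4,(E:123/8,(M:9/10,V:31/10):81/8):47/8):11/4,H:153/16):-89/32,X:-89/32)
total length: 427/8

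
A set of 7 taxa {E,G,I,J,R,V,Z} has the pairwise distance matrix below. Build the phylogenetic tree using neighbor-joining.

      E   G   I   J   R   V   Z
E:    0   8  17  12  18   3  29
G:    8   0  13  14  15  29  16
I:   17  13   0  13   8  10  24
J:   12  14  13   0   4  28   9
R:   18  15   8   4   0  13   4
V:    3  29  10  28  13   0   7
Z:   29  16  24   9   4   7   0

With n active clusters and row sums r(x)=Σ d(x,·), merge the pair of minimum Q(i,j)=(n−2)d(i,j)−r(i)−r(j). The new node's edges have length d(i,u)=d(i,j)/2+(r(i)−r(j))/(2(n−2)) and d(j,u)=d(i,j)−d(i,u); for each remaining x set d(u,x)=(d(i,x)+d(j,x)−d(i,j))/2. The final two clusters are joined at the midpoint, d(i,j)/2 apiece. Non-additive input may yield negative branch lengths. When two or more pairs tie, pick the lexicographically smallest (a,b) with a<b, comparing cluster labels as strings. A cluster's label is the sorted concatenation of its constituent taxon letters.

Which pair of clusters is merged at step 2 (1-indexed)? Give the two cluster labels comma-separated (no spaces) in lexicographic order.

1. join E+V (d=3, Q=-162) ⇒ EV; edges |E|=6/5, |V|=9/5
  updated: d(EV,G)=17, d(EV,I)=12, d(EV,J)=37/2, d(EV,R)=14, d(EV,Z)=33/2
2. join EV+I (d=12, Q=-100) ⇒ EIV; edges |EV|=7, |I|=5
  updated: d(EIV,G)=9, d(EIV,J)=39/4, d(EIV,R)=5, d(EIV,Z)=57/4
3. join EIV+G (d=9, Q=-65) ⇒ EGIV; edges |EIV|=11/6, |G|=43/6
  updated: d(EGIV,J)=59/8, d(EGIV,R)=11/2, d(EGIV,Z)=85/8
4. join EGIV+J (d=59/8, Q=-233/8) ⇒ EGIJV; edges |EGIV|=143/32, |J|=93/32
  updated: d(EGIJV,R)=17/16, d(EGIJV,Z)=49/8
5. join EGIJV+R (d=17/16, Q=-179/16) ⇒ EGIJRV; edges |EGIJV|=51/32, |R|=-17/32
  updated: d(EGIJRV,Z)=145/32
6. join EGIJRV+Z (d=145/32) ⇒ EGIJRVZ; edges |EGIJRV|=145/64, |Z|=145/64
final tree: ((((((E:6/5,V:9/5):7,I:5):11/6,G:43/6):143/32,J:93/32):51/32,R:-17/32):145/64,Z:145/64)
total length: 1183/32

EV,I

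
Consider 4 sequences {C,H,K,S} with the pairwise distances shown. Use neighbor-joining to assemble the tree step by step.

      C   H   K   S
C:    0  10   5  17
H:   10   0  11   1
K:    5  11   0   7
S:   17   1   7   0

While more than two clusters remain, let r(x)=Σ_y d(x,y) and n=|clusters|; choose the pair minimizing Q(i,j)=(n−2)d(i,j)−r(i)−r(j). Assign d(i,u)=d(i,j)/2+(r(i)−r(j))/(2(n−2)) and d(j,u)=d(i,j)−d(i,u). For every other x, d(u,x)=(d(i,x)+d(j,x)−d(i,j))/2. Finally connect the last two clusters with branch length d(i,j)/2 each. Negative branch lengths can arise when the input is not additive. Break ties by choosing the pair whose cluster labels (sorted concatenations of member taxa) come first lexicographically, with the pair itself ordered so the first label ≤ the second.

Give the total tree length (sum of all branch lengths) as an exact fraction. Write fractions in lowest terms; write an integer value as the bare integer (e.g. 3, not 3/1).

57/4

step 1: merge (C,K) at d=5, Q=-45; branch lengths C→19/4, K→1/4; new cluster CK
  updated: d(CK,H)=8, d(CK,S)=19/2
step 2: merge (CK,H) at d=8, Q=-37/2; branch lengths CK→33/4, H→-1/4; new cluster CHK
  updated: d(CHK,S)=5/4
step 3: merge (CHK,S) at d=5/4; branch lengths CHK→5/8, S→5/8; new cluster CHKS
final tree: (((C:19/4,K:1/4):33/4,H:-1/4):5/8,S:5/8)
total length: 57/4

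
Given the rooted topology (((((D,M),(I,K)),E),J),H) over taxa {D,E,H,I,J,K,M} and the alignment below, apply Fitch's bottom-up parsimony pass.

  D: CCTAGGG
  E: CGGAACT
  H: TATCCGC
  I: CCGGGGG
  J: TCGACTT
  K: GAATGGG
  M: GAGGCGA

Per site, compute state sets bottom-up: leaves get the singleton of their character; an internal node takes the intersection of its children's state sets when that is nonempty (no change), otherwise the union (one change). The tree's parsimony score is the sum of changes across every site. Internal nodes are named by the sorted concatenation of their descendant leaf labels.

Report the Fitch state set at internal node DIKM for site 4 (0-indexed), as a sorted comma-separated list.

DM@0: {C} ∪ {G} = {C,G} (union, +1)
IK@0: {C} ∪ {G} = {C,G} (union, +1)
DIKM@0: {C,G} ∩ {C,G} = {C,G} (intersection, +0)
DEIKM@0: {C,G} ∩ {C} = {C} (intersection, +0)
DEIJKM@0: {C} ∪ {T} = {C,T} (union, +1)
DEHIJKM@0: {C,T} ∩ {T} = {T} (intersection, +0)
DM@1: {C} ∪ {A} = {A,C} (union, +1)
IK@1: {C} ∪ {A} = {A,C} (union, +1)
DIKM@1: {A,C} ∩ {A,C} = {A,C} (intersection, +0)
DEIKM@1: {A,C} ∪ {G} = {A,C,G} (union, +1)
DEIJKM@1: {A,C,G} ∩ {C} = {C} (intersection, +0)
DEHIJKM@1: {C} ∪ {A} = {A,C} (union, +1)
DM@2: {T} ∪ {G} = {G,T} (union, +1)
IK@2: {G} ∪ {A} = {A,G} (union, +1)
DIKM@2: {G,T} ∩ {A,G} = {G} (intersection, +0)
DEIKM@2: {G} ∩ {G} = {G} (intersection, +0)
DEIJKM@2: {G} ∩ {G} = {G} (intersection, +0)
DEHIJKM@2: {G} ∪ {T} = {G,T} (union, +1)
DM@3: {A} ∪ {G} = {A,G} (union, +1)
IK@3: {G} ∪ {T} = {G,T} (union, +1)
DIKM@3: {A,G} ∩ {G,T} = {G} (intersection, +0)
DEIKM@3: {G} ∪ {A} = {A,G} (union, +1)
DEIJKM@3: {A,G} ∩ {A} = {A} (intersection, +0)
DEHIJKM@3: {A} ∪ {C} = {A,C} (union, +1)
DM@4: {G} ∪ {C} = {C,G} (union, +1)
IK@4: {G} ∩ {G} = {G} (intersection, +0)
DIKM@4: {C,G} ∩ {G} = {G} (intersection, +0)
DEIKM@4: {G} ∪ {A} = {A,G} (union, +1)
DEIJKM@4: {A,G} ∪ {C} = {A,C,G} (union, +1)
DEHIJKM@4: {A,C,G} ∩ {C} = {C} (intersection, +0)
DM@5: {G} ∩ {G} = {G} (intersection, +0)
IK@5: {G} ∩ {G} = {G} (intersection, +0)
DIKM@5: {G} ∩ {G} = {G} (intersection, +0)
DEIKM@5: {G} ∪ {C} = {C,G} (union, +1)
DEIJKM@5: {C,G} ∪ {T} = {C,G,T} (union, +1)
DEHIJKM@5: {C,G,T} ∩ {G} = {G} (intersection, +0)
DM@6: {G} ∪ {A} = {A,G} (union, +1)
IK@6: {G} ∩ {G} = {G} (intersection, +0)
DIKM@6: {A,G} ∩ {G} = {G} (intersection, +0)
DEIKM@6: {G} ∪ {T} = {G,T} (union, +1)
DEIJKM@6: {G,T} ∩ {T} = {T} (intersection, +0)
DEHIJKM@6: {T} ∪ {C} = {C,T} (union, +1)
per-site changes: [3, 4, 3, 4, 3, 2, 3]; total = 22

G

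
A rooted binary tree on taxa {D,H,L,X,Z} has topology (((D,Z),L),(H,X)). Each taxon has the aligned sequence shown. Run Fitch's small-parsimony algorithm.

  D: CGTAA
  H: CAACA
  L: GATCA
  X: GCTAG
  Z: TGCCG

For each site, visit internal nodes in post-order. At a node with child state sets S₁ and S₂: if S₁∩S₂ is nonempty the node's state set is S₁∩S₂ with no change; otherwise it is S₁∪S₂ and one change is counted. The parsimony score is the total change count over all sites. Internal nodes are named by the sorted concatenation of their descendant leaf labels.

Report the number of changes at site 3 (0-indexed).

[col 0] DZ: children D:{C}, Z:{T} ∪→ {C,T}; cost 1
[col 0] DLZ: children DZ:{C,T}, L:{G} ∪→ {C,G,T}; cost 1
[col 0] HX: children H:{C}, X:{G} ∪→ {C,G}; cost 1
[col 0] DHLXZ: children DLZ:{C,G,T}, HX:{C,G} ∩→ {C,G}; cost 0
[col 1] DZ: children D:{G}, Z:{G} ∩→ {G}; cost 0
[col 1] DLZ: children DZ:{G}, L:{A} ∪→ {A,G}; cost 1
[col 1] HX: children H:{A}, X:{C} ∪→ {A,C}; cost 1
[col 1] DHLXZ: children DLZ:{A,G}, HX:{A,C} ∩→ {A}; cost 0
[col 2] DZ: children D:{T}, Z:{C} ∪→ {C,T}; cost 1
[col 2] DLZ: children DZ:{C,T}, L:{T} ∩→ {T}; cost 0
[col 2] HX: children H:{A}, X:{T} ∪→ {A,T}; cost 1
[col 2] DHLXZ: children DLZ:{T}, HX:{A,T} ∩→ {T}; cost 0
[col 3] DZ: children D:{A}, Z:{C} ∪→ {A,C}; cost 1
[col 3] DLZ: children DZ:{A,C}, L:{C} ∩→ {C}; cost 0
[col 3] HX: children H:{C}, X:{A} ∪→ {A,C}; cost 1
[col 3] DHLXZ: children DLZ:{C}, HX:{A,C} ∩→ {C}; cost 0
[col 4] DZ: children D:{A}, Z:{G} ∪→ {A,G}; cost 1
[col 4] DLZ: children DZ:{A,G}, L:{A} ∩→ {A}; cost 0
[col 4] HX: children H:{A}, X:{G} ∪→ {A,G}; cost 1
[col 4] DHLXZ: children DLZ:{A}, HX:{A,G} ∩→ {A}; cost 0
per-site changes: [3, 2, 2, 2, 2]; total = 11

2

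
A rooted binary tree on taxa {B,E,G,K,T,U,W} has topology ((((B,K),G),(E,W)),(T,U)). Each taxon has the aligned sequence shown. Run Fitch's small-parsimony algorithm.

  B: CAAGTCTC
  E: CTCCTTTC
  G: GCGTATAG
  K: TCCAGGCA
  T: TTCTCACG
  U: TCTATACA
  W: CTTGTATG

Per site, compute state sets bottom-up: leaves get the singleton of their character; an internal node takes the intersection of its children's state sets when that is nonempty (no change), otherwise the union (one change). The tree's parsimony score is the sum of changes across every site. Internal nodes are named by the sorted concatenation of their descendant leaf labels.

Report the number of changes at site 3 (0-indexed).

5

[col 0] BK: children B:{C}, K:{T} ∪→ {C,T}; cost 1
[col 0] BGK: children BK:{C,T}, G:{G} ∪→ {C,G,T}; cost 1
[col 0] EW: children E:{C}, W:{C} ∩→ {C}; cost 0
[col 0] BEGKW: children BGK:{C,G,T}, EW:{C} ∩→ {C}; cost 0
[col 0] TU: children T:{T}, U:{T} ∩→ {T}; cost 0
[col 0] BEGKTUW: children BEGKW:{C}, TU:{T} ∪→ {C,T}; cost 1
[col 1] BK: children B:{A}, K:{C} ∪→ {A,C}; cost 1
[col 1] BGK: children BK:{A,C}, G:{C} ∩→ {C}; cost 0
[col 1] EW: children E:{T}, W:{T} ∩→ {T}; cost 0
[col 1] BEGKW: children BGK:{C}, EW:{T} ∪→ {C,T}; cost 1
[col 1] TU: children T:{T}, U:{C} ∪→ {C,T}; cost 1
[col 1] BEGKTUW: children BEGKW:{C,T}, TU:{C,T} ∩→ {C,T}; cost 0
[col 2] BK: children B:{A}, K:{C} ∪→ {A,C}; cost 1
[col 2] BGK: children BK:{A,C}, G:{G} ∪→ {A,C,G}; cost 1
[col 2] EW: children E:{C}, W:{T} ∪→ {C,T}; cost 1
[col 2] BEGKW: children BGK:{A,C,G}, EW:{C,T} ∩→ {C}; cost 0
[col 2] TU: children T:{C}, U:{T} ∪→ {C,T}; cost 1
[col 2] BEGKTUW: children BEGKW:{C}, TU:{C,T} ∩→ {C}; cost 0
[col 3] BK: children B:{G}, K:{A} ∪→ {A,G}; cost 1
[col 3] BGK: children BK:{A,G}, G:{T} ∪→ {A,G,T}; cost 1
[col 3] EW: children E:{C}, W:{G} ∪→ {C,G}; cost 1
[col 3] BEGKW: children BGK:{A,G,T}, EW:{C,G} ∩→ {G}; cost 0
[col 3] TU: children T:{T}, U:{A} ∪→ {A,T}; cost 1
[col 3] BEGKTUW: children BEGKW:{G}, TU:{A,T} ∪→ {A,G,T}; cost 1
[col 4] BK: children B:{T}, K:{G} ∪→ {G,T}; cost 1
[col 4] BGK: children BK:{G,T}, G:{A} ∪→ {A,G,T}; cost 1
[col 4] EW: children E:{T}, W:{T} ∩→ {T}; cost 0
[col 4] BEGKW: children BGK:{A,G,T}, EW:{T} ∩→ {T}; cost 0
[col 4] TU: children T:{C}, U:{T} ∪→ {C,T}; cost 1
[col 4] BEGKTUW: children BEGKW:{T}, TU:{C,T} ∩→ {T}; cost 0
[col 5] BK: children B:{C}, K:{G} ∪→ {C,G}; cost 1
[col 5] BGK: children BK:{C,G}, G:{T} ∪→ {C,G,T}; cost 1
[col 5] EW: children E:{T}, W:{A} ∪→ {A,T}; cost 1
[col 5] BEGKW: children BGK:{C,G,T}, EW:{A,T} ∩→ {T}; cost 0
[col 5] TU: children T:{A}, U:{A} ∩→ {A}; cost 0
[col 5] BEGKTUW: children BEGKW:{T}, TU:{A} ∪→ {A,T}; cost 1
[col 6] BK: children B:{T}, K:{C} ∪→ {C,T}; cost 1
[col 6] BGK: children BK:{C,T}, G:{A} ∪→ {A,C,T}; cost 1
[col 6] EW: children E:{T}, W:{T} ∩→ {T}; cost 0
[col 6] BEGKW: children BGK:{A,C,T}, EW:{T} ∩→ {T}; cost 0
[col 6] TU: children T:{C}, U:{C} ∩→ {C}; cost 0
[col 6] BEGKTUW: children BEGKW:{T}, TU:{C} ∪→ {C,T}; cost 1
[col 7] BK: children B:{C}, K:{A} ∪→ {A,C}; cost 1
[col 7] BGK: children BK:{A,C}, G:{G} ∪→ {A,C,G}; cost 1
[col 7] EW: children E:{C}, W:{G} ∪→ {C,G}; cost 1
[col 7] BEGKW: children BGK:{A,C,G}, EW:{C,G} ∩→ {C,G}; cost 0
[col 7] TU: children T:{G}, U:{A} ∪→ {A,G}; cost 1
[col 7] BEGKTUW: children BEGKW:{C,G}, TU:{A,G} ∩→ {G}; cost 0
per-site changes: [3, 3, 4, 5, 3, 4, 3, 4]; total = 29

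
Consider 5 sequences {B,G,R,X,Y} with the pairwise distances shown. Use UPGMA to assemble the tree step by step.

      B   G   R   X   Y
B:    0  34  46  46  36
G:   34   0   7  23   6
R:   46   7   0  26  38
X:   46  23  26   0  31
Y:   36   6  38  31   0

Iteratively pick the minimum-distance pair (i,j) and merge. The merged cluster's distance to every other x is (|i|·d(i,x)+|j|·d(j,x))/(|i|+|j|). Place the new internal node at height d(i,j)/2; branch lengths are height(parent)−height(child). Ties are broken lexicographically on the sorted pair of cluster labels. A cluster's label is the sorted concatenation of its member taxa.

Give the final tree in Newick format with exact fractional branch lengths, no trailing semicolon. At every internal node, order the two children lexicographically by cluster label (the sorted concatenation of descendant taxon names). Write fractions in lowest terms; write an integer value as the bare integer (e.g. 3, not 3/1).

(B:81/4,(((G:3,Y:3):33/4,R:45/4):25/12,X:40/3):83/12)

1. join G+Y (d=6) ⇒ GY; edges |G|=3, |Y|=3
  updated: d(B,GY)=35, d(GY,R)=45/2, d(GY,X)=27
2. join GY+R (d=45/2) ⇒ GRY; edges |GY|=33/4, |R|=45/4
  updated: d(B,GRY)=116/3, d(GRY,X)=80/3
3. join GRY+X (d=80/3) ⇒ GRXY; edges |GRY|=25/12, |X|=40/3
  updated: d(B,GRXY)=81/2
4. join B+GRXY (d=81/2) ⇒ BGRXY; edges |B|=81/4, |GRXY|=83/12
final tree: (B:81/4,(((G:3,Y:3):33/4,R:45/4):25/12,X:40/3):83/12)
total length: 817/12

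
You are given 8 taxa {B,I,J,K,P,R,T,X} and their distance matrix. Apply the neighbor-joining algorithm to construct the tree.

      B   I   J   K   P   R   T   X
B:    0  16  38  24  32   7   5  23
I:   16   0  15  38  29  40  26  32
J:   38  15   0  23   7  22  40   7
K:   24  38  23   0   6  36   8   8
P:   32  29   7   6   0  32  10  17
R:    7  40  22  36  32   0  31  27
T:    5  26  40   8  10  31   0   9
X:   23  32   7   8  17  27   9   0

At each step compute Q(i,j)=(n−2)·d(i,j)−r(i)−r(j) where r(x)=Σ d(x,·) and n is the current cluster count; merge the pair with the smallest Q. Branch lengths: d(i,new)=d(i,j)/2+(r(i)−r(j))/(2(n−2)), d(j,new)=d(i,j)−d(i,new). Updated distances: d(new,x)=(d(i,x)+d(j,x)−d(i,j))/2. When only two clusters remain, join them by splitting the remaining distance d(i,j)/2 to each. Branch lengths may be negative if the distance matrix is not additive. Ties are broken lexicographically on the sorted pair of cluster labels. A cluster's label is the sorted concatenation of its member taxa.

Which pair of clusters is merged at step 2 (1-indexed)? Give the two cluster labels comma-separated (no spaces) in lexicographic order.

I,J

iteration 1: select B,R (d=7, Q=-298); attach at lengths (-2/3, 23/3); label the merged cluster BR
  updated: d(BR,I)=49/2, d(BR,J)=53/2, d(BR,K)=53/2, d(BR,P)=57/2, d(BR,T)=29/2, d(BR,X)=43/2
iteration 2: select I,J (d=15, Q=-208); attach at lengths (121/10, 29/10); label the merged cluster IJ
  updated: d(BR,IJ)=18, d(IJ,K)=23, d(IJ,P)=21/2, d(IJ,T)=51/2, d(IJ,X)=12
iteration 3: select BR,IJ (d=18, Q=-126); attach at lengths (23/2, 13/2); label the merged cluster BIJR
  updated: d(BIJR,K)=63/4, d(BIJR,P)=21/2, d(BIJR,T)=11, d(BIJR,X)=31/4
iteration 4: select BIJR,X (d=31/4, Q=-127/2); attach at lengths (53/12, 10/3); label the merged cluster BIJRX
  updated: d(BIJRX,K)=8, d(BIJRX,P)=79/8, d(BIJRX,T)=49/8
iteration 5: select BIJRX,T (d=49/8, Q=-287/8); attach at lengths (97/32, 99/32); label the merged cluster BIJRTX
  updated: d(BIJRTX,K)=79/16, d(BIJRTX,P)=55/8
iteration 6: select BIJRTX,K (d=79/16, Q=-285/16); attach at lengths (93/32, 65/32); label the merged cluster BIJKRTX
  updated: d(BIJKRTX,P)=127/32
iteration 7: select BIJKRTX,P (d=127/32); attach at lengths (127/64, 127/64); label the merged cluster BIJKPRTX
final tree: ((((((B:-2/3,R:23/3):23/2,(I:121/10,J:29/10):13/2):53/12,X:10/3):97/32,T:99/32):93/32,K:65/32):127/64,P:127/64)
total length: 2009/32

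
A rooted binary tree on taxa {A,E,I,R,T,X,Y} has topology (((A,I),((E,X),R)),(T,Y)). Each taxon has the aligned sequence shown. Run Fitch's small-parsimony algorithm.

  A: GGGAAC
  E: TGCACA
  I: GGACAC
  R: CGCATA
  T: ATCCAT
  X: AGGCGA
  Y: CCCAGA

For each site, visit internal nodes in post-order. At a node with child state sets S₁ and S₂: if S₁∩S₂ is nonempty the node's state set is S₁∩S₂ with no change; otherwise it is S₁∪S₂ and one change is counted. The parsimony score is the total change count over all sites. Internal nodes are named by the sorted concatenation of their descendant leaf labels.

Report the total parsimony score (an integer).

AI@0: {G} ∩ {G} = {G} (intersection, +0)
EX@0: {T} ∪ {A} = {A,T} (union, +1)
ERX@0: {A,T} ∪ {C} = {A,C,T} (union, +1)
AEIRX@0: {G} ∪ {A,C,T} = {A,C,G,T} (union, +1)
TY@0: {A} ∪ {C} = {A,C} (union, +1)
AEIRTXY@0: {A,C,G,T} ∩ {A,C} = {A,C} (intersection, +0)
AI@1: {G} ∩ {G} = {G} (intersection, +0)
EX@1: {G} ∩ {G} = {G} (intersection, +0)
ERX@1: {G} ∩ {G} = {G} (intersection, +0)
AEIRX@1: {G} ∩ {G} = {G} (intersection, +0)
TY@1: {T} ∪ {C} = {C,T} (union, +1)
AEIRTXY@1: {G} ∪ {C,T} = {C,G,T} (union, +1)
AI@2: {G} ∪ {A} = {A,G} (union, +1)
EX@2: {C} ∪ {G} = {C,G} (union, +1)
ERX@2: {C,G} ∩ {C} = {C} (intersection, +0)
AEIRX@2: {A,G} ∪ {C} = {A,C,G} (union, +1)
TY@2: {C} ∩ {C} = {C} (intersection, +0)
AEIRTXY@2: {A,C,G} ∩ {C} = {C} (intersection, +0)
AI@3: {A} ∪ {C} = {A,C} (union, +1)
EX@3: {A} ∪ {C} = {A,C} (union, +1)
ERX@3: {A,C} ∩ {A} = {A} (intersection, +0)
AEIRX@3: {A,C} ∩ {A} = {A} (intersection, +0)
TY@3: {C} ∪ {A} = {A,C} (union, +1)
AEIRTXY@3: {A} ∩ {A,C} = {A} (intersection, +0)
AI@4: {A} ∩ {A} = {A} (intersection, +0)
EX@4: {C} ∪ {G} = {C,G} (union, +1)
ERX@4: {C,G} ∪ {T} = {C,G,T} (union, +1)
AEIRX@4: {A} ∪ {C,G,T} = {A,C,G,T} (union, +1)
TY@4: {A} ∪ {G} = {A,G} (union, +1)
AEIRTXY@4: {A,C,G,T} ∩ {A,G} = {A,G} (intersection, +0)
AI@5: {C} ∩ {C} = {C} (intersection, +0)
EX@5: {A} ∩ {A} = {A} (intersection, +0)
ERX@5: {A} ∩ {A} = {A} (intersection, +0)
AEIRX@5: {C} ∪ {A} = {A,C} (union, +1)
TY@5: {T} ∪ {A} = {A,T} (union, +1)
AEIRTXY@5: {A,C} ∩ {A,T} = {A} (intersection, +0)
per-site changes: [4, 2, 3, 3, 4, 2]; total = 18

18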